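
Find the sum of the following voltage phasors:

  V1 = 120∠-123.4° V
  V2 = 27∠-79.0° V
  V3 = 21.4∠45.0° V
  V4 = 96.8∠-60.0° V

Step 1 — Convert each phasor to rectangular form:
  V1 = 120·(cos(-123.4°) + j·sin(-123.4°)) = -66.06 - j100.2 V
  V2 = 27·(cos(-79.0°) + j·sin(-79.0°)) = 5.152 - j26.5 V
  V3 = 21.4·(cos(45.0°) + j·sin(45.0°)) = 15.13 + j15.13 V
  V4 = 96.8·(cos(-60.0°) + j·sin(-60.0°)) = 48.4 - j83.83 V
Step 2 — Sum components: V_total = 2.626 - j195.4 V.
Step 3 — Convert to polar: |V_total| = 195.4 V, ∠V_total = -89.2°.

V_total = 195.4∠-89.2° V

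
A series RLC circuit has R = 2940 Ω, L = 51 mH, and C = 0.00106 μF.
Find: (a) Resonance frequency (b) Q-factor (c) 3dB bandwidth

Step 1 — Resonance: ω₀ = 1/√(LC) = 1/√(0.051·1.06e-09) = 1.36e+05 rad/s.
Step 2 — f₀ = ω₀/(2π) = 2.165e+04 Hz.
Step 3 — Series Q: Q = ω₀L/R = 1.36e+05·0.051/2940 = 2.359.
Step 4 — Bandwidth: Δω = ω₀/Q = 5.765e+04 rad/s; BW = Δω/(2π) = 9175 Hz.

(a) f₀ = 2.165e+04 Hz  (b) Q = 2.359  (c) BW = 9175 Hz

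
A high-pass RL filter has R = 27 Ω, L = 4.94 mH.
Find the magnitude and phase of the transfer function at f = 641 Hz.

Step 1 — Angular frequency: ω = 2π·641 = 4028 rad/s.
Step 2 — Transfer function: H(jω) = jωL/(R + jωL).
Step 3 — Numerator jωL = j·19.9; denominator R + jωL = 27 + j19.9.
Step 4 — H = 0.3519 + j0.4776.
Step 5 — Magnitude: |H| = 0.5932 (-4.5 dB); phase: φ = 53.6°.

|H| = 0.5932 (-4.5 dB), φ = 53.6°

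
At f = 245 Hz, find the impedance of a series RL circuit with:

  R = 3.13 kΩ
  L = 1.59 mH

Step 1 — Angular frequency: ω = 2π·f = 2π·245 = 1539 rad/s.
Step 2 — Component impedances:
  R: Z = R = 3130 Ω
  L: Z = jωL = j·1539·0.00159 = 0 + j2.448 Ω
Step 3 — Series combination: Z_total = R + L = 3130 + j2.448 Ω = 3130∠0.0° Ω.

Z = 3130 + j2.448 Ω = 3130∠0.0° Ω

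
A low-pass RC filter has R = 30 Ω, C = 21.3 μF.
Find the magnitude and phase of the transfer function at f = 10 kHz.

Step 1 — Angular frequency: ω = 2π·1e+04 = 6.283e+04 rad/s.
Step 2 — Transfer function: H(jω) = 1/(1 + jωRC).
Step 3 — Denominator: 1 + jωRC = 1 + j·6.283e+04·30·2.13e-05 = 1 + j40.15.
Step 4 — H = 0.00062 - j0.02489.
Step 5 — Magnitude: |H| = 0.0249 (-32.1 dB); phase: φ = -88.6°.

|H| = 0.0249 (-32.1 dB), φ = -88.6°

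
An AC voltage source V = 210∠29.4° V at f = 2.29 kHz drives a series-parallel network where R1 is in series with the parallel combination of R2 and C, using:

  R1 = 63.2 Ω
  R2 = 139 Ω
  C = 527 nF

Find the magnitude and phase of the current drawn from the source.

Step 1 — Angular frequency: ω = 2π·f = 2π·2290 = 1.439e+04 rad/s.
Step 2 — Component impedances:
  R1: Z = R = 63.2 Ω
  R2: Z = R = 139 Ω
  C: Z = 1/(jωC) = -j/(ω·C) = 0 - j131.9 Ω
Step 3 — Parallel branch: R2 || C = 1/(1/R2 + 1/C) = 65.85 - j69.4 Ω.
Step 4 — Series with R1: Z_total = R1 + (R2 || C) = 129 - j69.4 Ω = 146.5∠-28.3° Ω.
Step 5 — Source phasor: V = 210∠29.4° V = 183 + j103.1 V.
Step 6 — Ohm's law: I = V / Z_total = (183 + j103.1) / (129 - j69.4) = 0.7664 + j1.211 A.
Step 7 — Convert to polar: |I| = 1.433 A, ∠I = 57.7°.

I = 1.433∠57.7° A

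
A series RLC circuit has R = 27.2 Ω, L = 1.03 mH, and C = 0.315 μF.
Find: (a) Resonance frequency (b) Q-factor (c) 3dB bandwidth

Step 1 — Resonance: ω₀ = 1/√(LC) = 1/√(0.00103·3.15e-07) = 5.552e+04 rad/s.
Step 2 — f₀ = ω₀/(2π) = 8836 Hz.
Step 3 — Series Q: Q = ω₀L/R = 5.552e+04·0.00103/27.2 = 2.102.
Step 4 — Bandwidth: Δω = ω₀/Q = 2.641e+04 rad/s; BW = Δω/(2π) = 4203 Hz.

(a) f₀ = 8836 Hz  (b) Q = 2.102  (c) BW = 4203 Hz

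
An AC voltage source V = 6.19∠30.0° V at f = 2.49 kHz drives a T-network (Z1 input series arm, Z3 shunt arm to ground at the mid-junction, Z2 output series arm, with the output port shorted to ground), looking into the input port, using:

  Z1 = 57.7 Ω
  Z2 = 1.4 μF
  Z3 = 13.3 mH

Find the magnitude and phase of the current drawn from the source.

Step 1 — Angular frequency: ω = 2π·f = 2π·2490 = 1.565e+04 rad/s.
Step 2 — Component impedances:
  Z1: Z = R = 57.7 Ω
  Z2: Z = 1/(jωC) = -j/(ω·C) = 0 - j45.66 Ω
  Z3: Z = jωL = j·1.565e+04·0.0133 = 0 + j208.1 Ω
Step 3 — With the output port shorted to ground, the output series arm Z2 runs from the junction to ground; the shunt arm Z3 also runs from the junction to ground. They appear in parallel: Z3 || Z2 = 0 - j58.49 Ω.
Step 4 — Series with input arm Z1: Z_in = Z1 + (Z3 || Z2) = 57.7 - j58.49 Ω = 82.16∠-45.4° Ω.
Step 5 — Source phasor: V = 6.19∠30.0° V = 5.361 + j3.095 V.
Step 6 — Ohm's law: I = V / Z_total = (5.361 + j3.095) / (57.7 - j58.49) = 0.01901 + j0.0729 A.
Step 7 — Convert to polar: |I| = 0.07534 A, ∠I = 75.4°.

I = 0.07534∠75.4° A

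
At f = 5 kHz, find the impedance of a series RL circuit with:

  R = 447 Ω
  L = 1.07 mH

Step 1 — Angular frequency: ω = 2π·f = 2π·5000 = 3.142e+04 rad/s.
Step 2 — Component impedances:
  R: Z = R = 447 Ω
  L: Z = jωL = j·3.142e+04·0.00107 = 0 + j33.62 Ω
Step 3 — Series combination: Z_total = R + L = 447 + j33.62 Ω = 448.3∠4.3° Ω.

Z = 447 + j33.62 Ω = 448.3∠4.3° Ω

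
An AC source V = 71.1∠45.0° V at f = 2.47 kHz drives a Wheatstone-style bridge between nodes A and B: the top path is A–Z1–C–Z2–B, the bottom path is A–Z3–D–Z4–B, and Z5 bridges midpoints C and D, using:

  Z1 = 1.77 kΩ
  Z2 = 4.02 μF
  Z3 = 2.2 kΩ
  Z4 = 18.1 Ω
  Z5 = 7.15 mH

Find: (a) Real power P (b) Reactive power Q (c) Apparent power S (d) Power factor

Step 1 — Angular frequency: ω = 2π·f = 2π·2470 = 1.552e+04 rad/s.
Step 2 — Component impedances:
  Z1: Z = R = 1770 Ω
  Z2: Z = 1/(jωC) = -j/(ω·C) = 0 - j16.03 Ω
  Z3: Z = R = 2200 Ω
  Z4: Z = R = 18.1 Ω
  Z5: Z = jωL = j·1.552e+04·0.00715 = 0 + j111 Ω
Step 3 — Bridge requires nodal analysis (the Z5 bridge couples midpoints C and D, so the two paths cannot be reduced to a simple series/parallel combination). Setting node B to ground and injecting 1 A at node A, the 3-node admittance system at A, C, D solves to V_A = Z_AB = 983 - j5.382 Ω = 983.1∠-0.3° Ω.
Step 4 — Source phasor: V = 71.1∠45.0° V = 50.28 + j50.28 V.
Step 5 — Current: I = V / Z = 0.05086 + j0.05142 A = 0.07233∠45.3° A.
Step 6 — Complex power: S = V·I* = 5.142 - j0.02815 VA.
Step 7 — Real power: P = Re(S) = 5.142 W.
Step 8 — Reactive power: Q = Im(S) = -0.02815 VAR.
Step 9 — Apparent power: |S| = 5.142 VA.
Step 10 — Power factor: PF = P/|S| = 1 (leading).

(a) P = 5.142 W  (b) Q = -0.02815 VAR  (c) S = 5.142 VA  (d) PF = 1 (leading)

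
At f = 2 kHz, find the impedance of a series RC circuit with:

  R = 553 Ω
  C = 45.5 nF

Step 1 — Angular frequency: ω = 2π·f = 2π·2000 = 1.257e+04 rad/s.
Step 2 — Component impedances:
  R: Z = R = 553 Ω
  C: Z = 1/(jωC) = -j/(ω·C) = 0 - j1749 Ω
Step 3 — Series combination: Z_total = R + C = 553 - j1749 Ω = 1834∠-72.5° Ω.

Z = 553 - j1749 Ω = 1834∠-72.5° Ω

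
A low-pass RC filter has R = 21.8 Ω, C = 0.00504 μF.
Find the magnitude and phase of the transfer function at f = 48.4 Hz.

Step 1 — Angular frequency: ω = 2π·48.4 = 304.1 rad/s.
Step 2 — Transfer function: H(jω) = 1/(1 + jωRC).
Step 3 — Denominator: 1 + jωRC = 1 + j·304.1·21.8·5.04e-09 = 1 + j3.341e-05.
Step 4 — H = 1 - j3.341e-05.
Step 5 — Magnitude: |H| = 1 (-0.0 dB); phase: φ = -0.0°.

|H| = 1 (-0.0 dB), φ = -0.0°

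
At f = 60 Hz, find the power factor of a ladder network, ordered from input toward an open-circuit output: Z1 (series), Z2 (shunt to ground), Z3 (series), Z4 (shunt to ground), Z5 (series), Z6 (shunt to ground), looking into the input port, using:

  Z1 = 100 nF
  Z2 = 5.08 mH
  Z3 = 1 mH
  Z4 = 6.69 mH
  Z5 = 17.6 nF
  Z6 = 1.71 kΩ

Step 1 — Angular frequency: ω = 2π·f = 2π·60 = 377 rad/s.
Step 2 — Component impedances:
  Z1: Z = 1/(jωC) = -j/(ω·C) = 0 - j2.653e+04 Ω
  Z2: Z = jωL = j·377·0.00508 = 0 + j1.915 Ω
  Z3: Z = jωL = j·377·0.001 = 0 + j0.377 Ω
  Z4: Z = jωL = j·377·0.00669 = 0 + j2.522 Ω
  Z5: Z = 1/(jωC) = -j/(ω·C) = 0 - j1.507e+05 Ω
  Z6: Z = R = 1710 Ω
Step 3 — Ladder network (open output): work backward from the far end, alternating series and parallel combinations. Z_in = 0 - j2.652e+04 Ω = 2.652e+04∠-90.0° Ω.
Step 4 — Power factor: PF = cos(φ) = Re(Z)/|Z| = 7.577e-08/2.652e+04 = 2.857e-12.
Step 5 — Type: Im(Z) = -2.652e+04 ⇒ leading (phase φ = -90.0°).

PF = 2.857e-12 (leading, φ = -90.0°)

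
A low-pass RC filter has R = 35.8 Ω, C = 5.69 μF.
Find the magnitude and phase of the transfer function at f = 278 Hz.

Step 1 — Angular frequency: ω = 2π·278 = 1747 rad/s.
Step 2 — Transfer function: H(jω) = 1/(1 + jωRC).
Step 3 — Denominator: 1 + jωRC = 1 + j·1747·35.8·5.69e-06 = 1 + j0.3558.
Step 4 — H = 0.8876 - j0.3158.
Step 5 — Magnitude: |H| = 0.9421 (-0.5 dB); phase: φ = -19.6°.

|H| = 0.9421 (-0.5 dB), φ = -19.6°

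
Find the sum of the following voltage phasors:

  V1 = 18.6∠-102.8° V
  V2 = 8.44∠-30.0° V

Step 1 — Convert each phasor to rectangular form:
  V1 = 18.6·(cos(-102.8°) + j·sin(-102.8°)) = -4.121 - j18.14 V
  V2 = 8.44·(cos(-30.0°) + j·sin(-30.0°)) = 7.309 - j4.22 V
Step 2 — Sum components: V_total = 3.188 - j22.36 V.
Step 3 — Convert to polar: |V_total| = 22.58 V, ∠V_total = -81.9°.

V_total = 22.58∠-81.9° V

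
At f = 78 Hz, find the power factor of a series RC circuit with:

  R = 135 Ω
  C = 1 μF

Step 1 — Angular frequency: ω = 2π·f = 2π·78 = 490.1 rad/s.
Step 2 — Component impedances:
  R: Z = R = 135 Ω
  C: Z = 1/(jωC) = -j/(ω·C) = 0 - j2040 Ω
Step 3 — Series combination: Z_total = R + C = 135 - j2040 Ω = 2045∠-86.2° Ω.
Step 4 — Power factor: PF = cos(φ) = Re(Z)/|Z| = 135/2044.9 = 0.06602.
Step 5 — Type: Im(Z) = -2040 ⇒ leading (phase φ = -86.2°).

PF = 0.06602 (leading, φ = -86.2°)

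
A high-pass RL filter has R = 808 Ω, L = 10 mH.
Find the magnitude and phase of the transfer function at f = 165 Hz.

Step 1 — Angular frequency: ω = 2π·165 = 1037 rad/s.
Step 2 — Transfer function: H(jω) = jωL/(R + jωL).
Step 3 — Numerator jωL = j·10.37; denominator R + jωL = 808 + j10.37.
Step 4 — H = 0.0001646 + j0.01283.
Step 5 — Magnitude: |H| = 0.01283 (-37.8 dB); phase: φ = 89.3°.

|H| = 0.01283 (-37.8 dB), φ = 89.3°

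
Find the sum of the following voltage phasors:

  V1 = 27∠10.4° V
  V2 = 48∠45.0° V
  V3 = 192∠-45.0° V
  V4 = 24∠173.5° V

Step 1 — Convert each phasor to rectangular form:
  V1 = 27·(cos(10.4°) + j·sin(10.4°)) = 26.56 + j4.874 V
  V2 = 48·(cos(45.0°) + j·sin(45.0°)) = 33.94 + j33.94 V
  V3 = 192·(cos(-45.0°) + j·sin(-45.0°)) = 135.8 - j135.8 V
  V4 = 24·(cos(173.5°) + j·sin(173.5°)) = -23.85 + j2.717 V
Step 2 — Sum components: V_total = 172.4 - j94.23 V.
Step 3 — Convert to polar: |V_total| = 196.5 V, ∠V_total = -28.7°.

V_total = 196.5∠-28.7° V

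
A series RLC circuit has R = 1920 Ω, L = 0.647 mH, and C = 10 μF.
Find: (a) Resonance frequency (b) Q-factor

Step 1 — Resonance condition Im(Z)=0 gives ω₀ = 1/√(LC).
Step 2 — ω₀ = 1/√(0.000647·1e-05) = 1.243e+04 rad/s.
Step 3 — f₀ = ω₀/(2π) = 1979 Hz.
Step 4 — Series Q: Q = ω₀L/R = 1.243e+04·0.000647/1920 = 0.004189.

(a) f₀ = 1979 Hz  (b) Q = 0.004189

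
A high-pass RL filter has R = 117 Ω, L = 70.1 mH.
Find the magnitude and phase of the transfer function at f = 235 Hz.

Step 1 — Angular frequency: ω = 2π·235 = 1477 rad/s.
Step 2 — Transfer function: H(jω) = jωL/(R + jωL).
Step 3 — Numerator jωL = j·103.5; denominator R + jωL = 117 + j103.5.
Step 4 — H = 0.439 + j0.4963.
Step 5 — Magnitude: |H| = 0.6626 (-3.6 dB); phase: φ = 48.5°.

|H| = 0.6626 (-3.6 dB), φ = 48.5°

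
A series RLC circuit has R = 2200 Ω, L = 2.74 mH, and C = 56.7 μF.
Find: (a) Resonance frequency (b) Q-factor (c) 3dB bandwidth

Step 1 — Resonance: ω₀ = 1/√(LC) = 1/√(0.00274·5.67e-05) = 2537 rad/s.
Step 2 — f₀ = ω₀/(2π) = 403.8 Hz.
Step 3 — Series Q: Q = ω₀L/R = 2537·0.00274/2200 = 0.00316.
Step 4 — Bandwidth: Δω = ω₀/Q = 8.029e+05 rad/s; BW = Δω/(2π) = 1.278e+05 Hz.

(a) f₀ = 403.8 Hz  (b) Q = 0.00316  (c) BW = 1.278e+05 Hz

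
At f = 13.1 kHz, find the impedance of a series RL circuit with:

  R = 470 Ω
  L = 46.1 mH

Step 1 — Angular frequency: ω = 2π·f = 2π·1.31e+04 = 8.231e+04 rad/s.
Step 2 — Component impedances:
  R: Z = R = 470 Ω
  L: Z = jωL = j·8.231e+04·0.0461 = 0 + j3794 Ω
Step 3 — Series combination: Z_total = R + L = 470 + j3794 Ω = 3823∠82.9° Ω.

Z = 470 + j3794 Ω = 3823∠82.9° Ω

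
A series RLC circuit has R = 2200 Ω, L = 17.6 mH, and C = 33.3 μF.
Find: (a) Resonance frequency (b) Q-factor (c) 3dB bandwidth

Step 1 — Resonance condition Im(Z)=0 gives ω₀ = 1/√(LC).
Step 2 — ω₀ = 1/√(0.0176·3.33e-05) = 1306 rad/s.
Step 3 — f₀ = ω₀/(2π) = 207.9 Hz.
Step 4 — Series Q: Q = ω₀L/R = 1306·0.0176/2200 = 0.01045.
Step 5 — 3dB bandwidth: Δω = ω₀/Q = 1.25e+05 rad/s; BW = Δω/(2π) = 1.989e+04 Hz.

(a) f₀ = 207.9 Hz  (b) Q = 0.01045  (c) BW = 1.989e+04 Hz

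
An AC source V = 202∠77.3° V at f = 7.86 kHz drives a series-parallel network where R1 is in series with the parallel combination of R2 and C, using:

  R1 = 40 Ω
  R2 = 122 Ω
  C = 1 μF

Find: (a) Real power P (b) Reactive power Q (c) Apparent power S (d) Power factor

Step 1 — Angular frequency: ω = 2π·f = 2π·7860 = 4.939e+04 rad/s.
Step 2 — Component impedances:
  R1: Z = R = 40 Ω
  R2: Z = R = 122 Ω
  C: Z = 1/(jωC) = -j/(ω·C) = 0 - j20.25 Ω
Step 3 — Parallel branch: R2 || C = 1/(1/R2 + 1/C) = 3.271 - j19.71 Ω.
Step 4 — Series with R1: Z_total = R1 + (R2 || C) = 43.27 - j19.71 Ω = 47.55∠-24.5° Ω.
Step 5 — Source phasor: V = 202∠77.3° V = 44.41 + j197.1 V.
Step 6 — Current: I = V / Z = -0.8677 + j4.159 A = 4.248∠101.8° A.
Step 7 — Complex power: S = V·I* = 781 - j355.7 VA.
Step 8 — Real power: P = Re(S) = 781 W.
Step 9 — Reactive power: Q = Im(S) = -355.7 VAR.
Step 10 — Apparent power: |S| = 858.2 VA.
Step 11 — Power factor: PF = P/|S| = 0.9101 (leading).

(a) P = 781 W  (b) Q = -355.7 VAR  (c) S = 858.2 VA  (d) PF = 0.9101 (leading)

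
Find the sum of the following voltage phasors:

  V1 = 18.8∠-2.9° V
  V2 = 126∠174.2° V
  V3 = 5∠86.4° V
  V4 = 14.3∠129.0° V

Step 1 — Convert each phasor to rectangular form:
  V1 = 18.8·(cos(-2.9°) + j·sin(-2.9°)) = 18.78 - j0.9511 V
  V2 = 126·(cos(174.2°) + j·sin(174.2°)) = -125.4 + j12.73 V
  V3 = 5·(cos(86.4°) + j·sin(86.4°)) = 0.314 + j4.99 V
  V4 = 14.3·(cos(129.0°) + j·sin(129.0°)) = -8.999 + j11.11 V
Step 2 — Sum components: V_total = -115.3 + j27.89 V.
Step 3 — Convert to polar: |V_total| = 118.6 V, ∠V_total = 166.4°.

V_total = 118.6∠166.4° V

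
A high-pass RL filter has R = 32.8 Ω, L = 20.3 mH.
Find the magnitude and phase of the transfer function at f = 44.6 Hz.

Step 1 — Angular frequency: ω = 2π·44.6 = 280.2 rad/s.
Step 2 — Transfer function: H(jω) = jωL/(R + jωL).
Step 3 — Numerator jωL = j·5.689; denominator R + jωL = 32.8 + j5.689.
Step 4 — H = 0.0292 + j0.1684.
Step 5 — Magnitude: |H| = 0.1709 (-15.3 dB); phase: φ = 80.2°.

|H| = 0.1709 (-15.3 dB), φ = 80.2°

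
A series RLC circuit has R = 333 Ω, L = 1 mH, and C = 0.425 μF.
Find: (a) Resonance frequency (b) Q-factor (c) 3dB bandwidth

Step 1 — Resonance: ω₀ = 1/√(LC) = 1/√(0.001·4.25e-07) = 4.851e+04 rad/s.
Step 2 — f₀ = ω₀/(2π) = 7720 Hz.
Step 3 — Series Q: Q = ω₀L/R = 4.851e+04·0.001/333 = 0.1457.
Step 4 — Bandwidth: Δω = ω₀/Q = 3.33e+05 rad/s; BW = Δω/(2π) = 5.3e+04 Hz.

(a) f₀ = 7720 Hz  (b) Q = 0.1457  (c) BW = 5.3e+04 Hz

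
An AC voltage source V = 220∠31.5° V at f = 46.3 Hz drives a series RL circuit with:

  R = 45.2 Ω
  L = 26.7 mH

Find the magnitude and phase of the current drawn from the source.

Step 1 — Angular frequency: ω = 2π·f = 2π·46.3 = 290.9 rad/s.
Step 2 — Component impedances:
  R: Z = R = 45.2 Ω
  L: Z = jωL = j·290.9·0.0267 = 0 + j7.767 Ω
Step 3 — Series combination: Z_total = R + L = 45.2 + j7.767 Ω = 45.86∠9.8° Ω.
Step 4 — Source phasor: V = 220∠31.5° V = 187.6 + j114.9 V.
Step 5 — Ohm's law: I = V / Z_total = (187.6 + j114.9) / (45.2 + j7.767) = 4.455 + j1.777 A.
Step 6 — Convert to polar: |I| = 4.797 A, ∠I = 21.7°.

I = 4.797∠21.7° A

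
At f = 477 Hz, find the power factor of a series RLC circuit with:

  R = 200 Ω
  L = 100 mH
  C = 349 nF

Step 1 — Angular frequency: ω = 2π·f = 2π·477 = 2997 rad/s.
Step 2 — Component impedances:
  R: Z = R = 200 Ω
  L: Z = jωL = j·2997·0.1 = 0 + j299.7 Ω
  C: Z = 1/(jωC) = -j/(ω·C) = 0 - j956 Ω
Step 3 — Series combination: Z_total = R + L + C = 200 - j656.3 Ω = 686.1∠-73.1° Ω.
Step 4 — Power factor: PF = cos(φ) = Re(Z)/|Z| = 200/686.1 = 0.2915.
Step 5 — Type: Im(Z) = -656.3 ⇒ leading (phase φ = -73.1°).

PF = 0.2915 (leading, φ = -73.1°)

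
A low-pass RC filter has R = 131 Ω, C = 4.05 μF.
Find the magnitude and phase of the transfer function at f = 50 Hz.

Step 1 — Angular frequency: ω = 2π·50 = 314.2 rad/s.
Step 2 — Transfer function: H(jω) = 1/(1 + jωRC).
Step 3 — Denominator: 1 + jωRC = 1 + j·314.2·131·4.05e-06 = 1 + j0.1667.
Step 4 — H = 0.973 - j0.1622.
Step 5 — Magnitude: |H| = 0.9864 (-0.1 dB); phase: φ = -9.5°.

|H| = 0.9864 (-0.1 dB), φ = -9.5°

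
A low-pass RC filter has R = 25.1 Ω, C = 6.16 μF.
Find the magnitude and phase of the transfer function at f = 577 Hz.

Step 1 — Angular frequency: ω = 2π·577 = 3625 rad/s.
Step 2 — Transfer function: H(jω) = 1/(1 + jωRC).
Step 3 — Denominator: 1 + jωRC = 1 + j·3625·25.1·6.16e-06 = 1 + j0.5605.
Step 4 — H = 0.7609 - j0.4265.
Step 5 — Magnitude: |H| = 0.8723 (-1.2 dB); phase: φ = -29.3°.

|H| = 0.8723 (-1.2 dB), φ = -29.3°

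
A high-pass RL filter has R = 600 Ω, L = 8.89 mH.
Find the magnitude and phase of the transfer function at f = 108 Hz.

Step 1 — Angular frequency: ω = 2π·108 = 678.6 rad/s.
Step 2 — Transfer function: H(jω) = jωL/(R + jωL).
Step 3 — Numerator jωL = j·6.033; denominator R + jωL = 600 + j6.033.
Step 4 — H = 0.0001011 + j0.01005.
Step 5 — Magnitude: |H| = 0.01005 (-40.0 dB); phase: φ = 89.4°.

|H| = 0.01005 (-40.0 dB), φ = 89.4°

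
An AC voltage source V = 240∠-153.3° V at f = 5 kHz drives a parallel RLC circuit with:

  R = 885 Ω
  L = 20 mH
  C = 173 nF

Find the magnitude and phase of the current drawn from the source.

Step 1 — Angular frequency: ω = 2π·f = 2π·5000 = 3.142e+04 rad/s.
Step 2 — Component impedances:
  R: Z = R = 885 Ω
  L: Z = jωL = j·3.142e+04·0.02 = 0 + j628.3 Ω
  C: Z = 1/(jωC) = -j/(ω·C) = 0 - j184 Ω
Step 3 — Parallel combination: 1/Z_total = 1/R + 1/L + 1/C; Z_total = 70.41 - j239.5 Ω = 249.6∠-73.6° Ω.
Step 4 — Source phasor: V = 240∠-153.3° V = -214.4 - j107.8 V.
Step 5 — Ohm's law: I = V / Z_total = (-214.4 - j107.8) / (70.41 - j239.5) = 0.1722 - j0.9459 A.
Step 6 — Convert to polar: |I| = 0.9615 A, ∠I = -79.7°.

I = 0.9615∠-79.7° A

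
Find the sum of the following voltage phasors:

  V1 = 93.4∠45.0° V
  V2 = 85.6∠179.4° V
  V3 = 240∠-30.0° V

Step 1 — Convert each phasor to rectangular form:
  V1 = 93.4·(cos(45.0°) + j·sin(45.0°)) = 66.04 + j66.04 V
  V2 = 85.6·(cos(179.4°) + j·sin(179.4°)) = -85.6 + j0.8964 V
  V3 = 240·(cos(-30.0°) + j·sin(-30.0°)) = 207.8 - j120 V
Step 2 — Sum components: V_total = 188.3 - j53.06 V.
Step 3 — Convert to polar: |V_total| = 195.6 V, ∠V_total = -15.7°.

V_total = 195.6∠-15.7° V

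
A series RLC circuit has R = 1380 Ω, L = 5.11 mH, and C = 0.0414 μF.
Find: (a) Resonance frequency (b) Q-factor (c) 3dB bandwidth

Step 1 — Resonance condition Im(Z)=0 gives ω₀ = 1/√(LC).
Step 2 — ω₀ = 1/√(0.00511·4.14e-08) = 6.875e+04 rad/s.
Step 3 — f₀ = ω₀/(2π) = 1.094e+04 Hz.
Step 4 — Series Q: Q = ω₀L/R = 6.875e+04·0.00511/1380 = 0.2546.
Step 5 — 3dB bandwidth: Δω = ω₀/Q = 2.701e+05 rad/s; BW = Δω/(2π) = 4.298e+04 Hz.

(a) f₀ = 1.094e+04 Hz  (b) Q = 0.2546  (c) BW = 4.298e+04 Hz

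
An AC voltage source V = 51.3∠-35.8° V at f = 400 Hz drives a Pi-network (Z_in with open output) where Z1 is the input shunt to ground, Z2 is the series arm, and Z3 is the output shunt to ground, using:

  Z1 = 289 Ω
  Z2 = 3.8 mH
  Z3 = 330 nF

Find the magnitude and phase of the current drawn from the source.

Step 1 — Angular frequency: ω = 2π·f = 2π·400 = 2513 rad/s.
Step 2 — Component impedances:
  Z1: Z = R = 289 Ω
  Z2: Z = jωL = j·2513·0.0038 = 0 + j9.55 Ω
  Z3: Z = 1/(jωC) = -j/(ω·C) = 0 - j1206 Ω
Step 3 — With open output, the series arm Z2 and the output shunt Z3 appear in series to ground: Z2 + Z3 = 0 - j1196 Ω.
Step 4 — Parallel with input shunt Z1: Z_in = Z1 || (Z2 + Z3) = 273.1 - j65.97 Ω = 280.9∠-13.6° Ω.
Step 5 — Source phasor: V = 51.3∠-35.8° V = 41.61 - j30.01 V.
Step 6 — Ohm's law: I = V / Z_total = (41.61 - j30.01) / (273.1 - j65.97) = 0.1691 - j0.06905 A.
Step 7 — Convert to polar: |I| = 0.1826 A, ∠I = -22.2°.

I = 0.1826∠-22.2° A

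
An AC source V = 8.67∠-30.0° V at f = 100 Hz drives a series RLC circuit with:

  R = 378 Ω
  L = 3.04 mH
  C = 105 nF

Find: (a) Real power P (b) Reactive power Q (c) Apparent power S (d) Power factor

Step 1 — Angular frequency: ω = 2π·f = 2π·100 = 628.3 rad/s.
Step 2 — Component impedances:
  R: Z = R = 378 Ω
  L: Z = jωL = j·628.3·0.00304 = 0 + j1.91 Ω
  C: Z = 1/(jωC) = -j/(ω·C) = 0 - j1.516e+04 Ω
Step 3 — Series combination: Z_total = R + L + C = 378 - j1.516e+04 Ω = 1.516e+04∠-88.6° Ω.
Step 4 — Source phasor: V = 8.67∠-30.0° V = 7.508 - j4.335 V.
Step 5 — Current: I = V / Z = 0.0002982 + j0.000488 A = 0.0005719∠58.6° A.
Step 6 — Complex power: S = V·I* = 0.0001236 - j0.004957 VA.
Step 7 — Real power: P = Re(S) = 0.0001236 W.
Step 8 — Reactive power: Q = Im(S) = -0.004957 VAR.
Step 9 — Apparent power: |S| = 0.004958 VA.
Step 10 — Power factor: PF = P/|S| = 0.02493 (leading).

(a) P = 0.0001236 W  (b) Q = -0.004957 VAR  (c) S = 0.004958 VA  (d) PF = 0.02493 (leading)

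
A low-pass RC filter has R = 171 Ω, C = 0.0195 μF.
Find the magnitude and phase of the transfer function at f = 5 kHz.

Step 1 — Angular frequency: ω = 2π·5000 = 3.142e+04 rad/s.
Step 2 — Transfer function: H(jω) = 1/(1 + jωRC).
Step 3 — Denominator: 1 + jωRC = 1 + j·3.142e+04·171·1.95e-08 = 1 + j0.1048.
Step 4 — H = 0.9891 - j0.1036.
Step 5 — Magnitude: |H| = 0.9946 (-0.0 dB); phase: φ = -6.0°.

|H| = 0.9946 (-0.0 dB), φ = -6.0°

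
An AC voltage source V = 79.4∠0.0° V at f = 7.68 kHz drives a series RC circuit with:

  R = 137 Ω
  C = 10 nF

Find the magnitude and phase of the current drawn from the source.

Step 1 — Angular frequency: ω = 2π·f = 2π·7680 = 4.825e+04 rad/s.
Step 2 — Component impedances:
  R: Z = R = 137 Ω
  C: Z = 1/(jωC) = -j/(ω·C) = 0 - j2072 Ω
Step 3 — Series combination: Z_total = R + C = 137 - j2072 Ω = 2077∠-86.2° Ω.
Step 4 — Source phasor: V = 79.4∠0.0° V = 79.4 V.
Step 5 — Ohm's law: I = V / Z_total = (79.4) / (137 - j2072) = 0.002522 + j0.03815 A.
Step 6 — Convert to polar: |I| = 0.03823 A, ∠I = 86.2°.

I = 0.03823∠86.2° A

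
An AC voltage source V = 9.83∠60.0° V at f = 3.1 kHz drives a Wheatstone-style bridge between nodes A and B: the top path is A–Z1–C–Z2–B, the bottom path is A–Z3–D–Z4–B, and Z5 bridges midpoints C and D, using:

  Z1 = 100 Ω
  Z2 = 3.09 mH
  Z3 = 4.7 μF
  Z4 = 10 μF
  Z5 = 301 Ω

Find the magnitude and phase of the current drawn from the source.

Step 1 — Angular frequency: ω = 2π·f = 2π·3100 = 1.948e+04 rad/s.
Step 2 — Component impedances:
  Z1: Z = R = 100 Ω
  Z2: Z = jωL = j·1.948e+04·0.00309 = 0 + j60.19 Ω
  Z3: Z = 1/(jωC) = -j/(ω·C) = 0 - j10.92 Ω
  Z4: Z = 1/(jωC) = -j/(ω·C) = 0 - j5.134 Ω
  Z5: Z = R = 301 Ω
Step 3 — Bridge requires nodal analysis (the Z5 bridge couples midpoints C and D, so the two paths cannot be reduced to a simple series/parallel combination). Setting node B to ground and injecting 1 A at node A, the 3-node admittance system at A, C, D solves to V_A = Z_AB = 1.993 - j17.07 Ω = 17.19∠-83.3° Ω.
Step 4 — Source phasor: V = 9.83∠60.0° V = 4.915 + j8.513 V.
Step 5 — Ohm's law: I = V / Z_total = (4.915 + j8.513) / (1.993 - j17.07) = -0.4588 + j0.3414 A.
Step 6 — Convert to polar: |I| = 0.5719 A, ∠I = 143.3°.

I = 0.5719∠143.3° A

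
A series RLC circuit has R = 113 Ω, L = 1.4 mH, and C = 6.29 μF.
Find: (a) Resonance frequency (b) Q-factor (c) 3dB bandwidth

Step 1 — Resonance: ω₀ = 1/√(LC) = 1/√(0.0014·6.29e-06) = 1.066e+04 rad/s.
Step 2 — f₀ = ω₀/(2π) = 1696 Hz.
Step 3 — Series Q: Q = ω₀L/R = 1.066e+04·0.0014/113 = 0.132.
Step 4 — Bandwidth: Δω = ω₀/Q = 8.071e+04 rad/s; BW = Δω/(2π) = 1.285e+04 Hz.

(a) f₀ = 1696 Hz  (b) Q = 0.132  (c) BW = 1.285e+04 Hz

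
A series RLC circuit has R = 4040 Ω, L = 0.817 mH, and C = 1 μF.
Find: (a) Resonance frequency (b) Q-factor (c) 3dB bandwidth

Step 1 — Resonance: ω₀ = 1/√(LC) = 1/√(0.000817·1e-06) = 3.499e+04 rad/s.
Step 2 — f₀ = ω₀/(2π) = 5568 Hz.
Step 3 — Series Q: Q = ω₀L/R = 3.499e+04·0.000817/4040 = 0.007075.
Step 4 — Bandwidth: Δω = ω₀/Q = 4.945e+06 rad/s; BW = Δω/(2π) = 7.87e+05 Hz.

(a) f₀ = 5568 Hz  (b) Q = 0.007075  (c) BW = 7.87e+05 Hz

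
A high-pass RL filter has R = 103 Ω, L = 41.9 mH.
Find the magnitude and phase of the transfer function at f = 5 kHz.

Step 1 — Angular frequency: ω = 2π·5000 = 3.142e+04 rad/s.
Step 2 — Transfer function: H(jω) = jωL/(R + jωL).
Step 3 — Numerator jωL = j·1316; denominator R + jωL = 103 + j1316.
Step 4 — H = 0.9939 + j0.07777.
Step 5 — Magnitude: |H| = 0.997 (-0.0 dB); phase: φ = 4.5°.

|H| = 0.997 (-0.0 dB), φ = 4.5°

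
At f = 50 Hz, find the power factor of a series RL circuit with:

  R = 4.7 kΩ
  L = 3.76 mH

Step 1 — Angular frequency: ω = 2π·f = 2π·50 = 314.2 rad/s.
Step 2 — Component impedances:
  R: Z = R = 4700 Ω
  L: Z = jωL = j·314.2·0.00376 = 0 + j1.181 Ω
Step 3 — Series combination: Z_total = R + L = 4700 + j1.181 Ω = 4700∠0.0° Ω.
Step 4 — Power factor: PF = cos(φ) = Re(Z)/|Z| = 4700/4700 = 1.
Step 5 — Type: Im(Z) = 1.181 ⇒ lagging (phase φ = 0.0°).

PF = 1 (lagging, φ = 0.0°)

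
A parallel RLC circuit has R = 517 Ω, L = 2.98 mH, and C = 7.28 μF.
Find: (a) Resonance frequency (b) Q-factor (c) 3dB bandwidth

Step 1 — Resonance: ω₀ = 1/√(LC) = 1/√(0.00298·7.28e-06) = 6789 rad/s.
Step 2 — f₀ = ω₀/(2π) = 1081 Hz.
Step 3 — Parallel Q: Q = R/(ω₀L) = 517/(6789·0.00298) = 25.55.
Step 4 — Bandwidth: Δω = ω₀/Q = 265.7 rad/s; BW = Δω/(2π) = 42.29 Hz.

(a) f₀ = 1081 Hz  (b) Q = 25.55  (c) BW = 42.29 Hz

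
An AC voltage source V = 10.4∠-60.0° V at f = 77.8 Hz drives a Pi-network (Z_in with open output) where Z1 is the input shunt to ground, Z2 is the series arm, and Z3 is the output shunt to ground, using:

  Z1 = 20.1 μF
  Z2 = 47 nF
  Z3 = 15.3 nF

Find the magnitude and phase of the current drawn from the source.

Step 1 — Angular frequency: ω = 2π·f = 2π·77.8 = 488.8 rad/s.
Step 2 — Component impedances:
  Z1: Z = 1/(jωC) = -j/(ω·C) = 0 - j101.8 Ω
  Z2: Z = 1/(jωC) = -j/(ω·C) = 0 - j4.353e+04 Ω
  Z3: Z = 1/(jωC) = -j/(ω·C) = 0 - j1.337e+05 Ω
Step 3 — With open output, the series arm Z2 and the output shunt Z3 appear in series to ground: Z2 + Z3 = 0 - j1.772e+05 Ω.
Step 4 — Parallel with input shunt Z1: Z_in = Z1 || (Z2 + Z3) = 0 - j101.7 Ω = 101.7∠-90.0° Ω.
Step 5 — Source phasor: V = 10.4∠-60.0° V = 5.2 - j9.007 V.
Step 6 — Ohm's law: I = V / Z_total = (5.2 - j9.007) / (0 - j101.7) = 0.08855 + j0.05112 A.
Step 7 — Convert to polar: |I| = 0.1022 A, ∠I = 30.0°.

I = 0.1022∠30.0° A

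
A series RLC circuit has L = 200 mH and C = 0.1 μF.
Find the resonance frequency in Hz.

Step 1 — Resonance condition Im(Z)=0 gives ω₀ = 1/√(LC).
Step 2 — ω₀ = 1/√(0.2·1e-07) = 7071 rad/s.
Step 3 — f₀ = ω₀/(2π) = 1125 Hz.

f₀ = 1125 Hz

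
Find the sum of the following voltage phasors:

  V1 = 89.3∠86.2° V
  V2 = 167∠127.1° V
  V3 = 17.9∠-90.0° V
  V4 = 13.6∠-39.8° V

Step 1 — Convert each phasor to rectangular form:
  V1 = 89.3·(cos(86.2°) + j·sin(86.2°)) = 5.918 + j89.1 V
  V2 = 167·(cos(127.1°) + j·sin(127.1°)) = -100.7 + j133.2 V
  V3 = 17.9·(cos(-90.0°) + j·sin(-90.0°)) = 0 - j17.9 V
  V4 = 13.6·(cos(-39.8°) + j·sin(-39.8°)) = 10.45 - j8.705 V
Step 2 — Sum components: V_total = -84.37 + j195.7 V.
Step 3 — Convert to polar: |V_total| = 213.1 V, ∠V_total = 113.3°.

V_total = 213.1∠113.3° V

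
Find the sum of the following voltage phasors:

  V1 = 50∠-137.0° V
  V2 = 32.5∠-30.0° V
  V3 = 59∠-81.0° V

Step 1 — Convert each phasor to rectangular form:
  V1 = 50·(cos(-137.0°) + j·sin(-137.0°)) = -36.57 - j34.1 V
  V2 = 32.5·(cos(-30.0°) + j·sin(-30.0°)) = 28.15 - j16.25 V
  V3 = 59·(cos(-81.0°) + j·sin(-81.0°)) = 9.23 - j58.27 V
Step 2 — Sum components: V_total = 0.8078 - j108.6 V.
Step 3 — Convert to polar: |V_total| = 108.6 V, ∠V_total = -89.6°.

V_total = 108.6∠-89.6° V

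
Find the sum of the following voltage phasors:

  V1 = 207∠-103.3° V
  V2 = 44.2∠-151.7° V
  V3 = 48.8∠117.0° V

Step 1 — Convert each phasor to rectangular form:
  V1 = 207·(cos(-103.3°) + j·sin(-103.3°)) = -47.62 - j201.4 V
  V2 = 44.2·(cos(-151.7°) + j·sin(-151.7°)) = -38.92 - j20.95 V
  V3 = 48.8·(cos(117.0°) + j·sin(117.0°)) = -22.15 + j43.48 V
Step 2 — Sum components: V_total = -108.7 - j178.9 V.
Step 3 — Convert to polar: |V_total| = 209.3 V, ∠V_total = -121.3°.

V_total = 209.3∠-121.3° V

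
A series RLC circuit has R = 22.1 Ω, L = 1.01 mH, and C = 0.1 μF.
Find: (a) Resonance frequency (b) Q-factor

Step 1 — Resonance condition Im(Z)=0 gives ω₀ = 1/√(LC).
Step 2 — ω₀ = 1/√(0.00101·1e-07) = 9.95e+04 rad/s.
Step 3 — f₀ = ω₀/(2π) = 1.584e+04 Hz.
Step 4 — Series Q: Q = ω₀L/R = 9.95e+04·0.00101/22.1 = 4.547.

(a) f₀ = 1.584e+04 Hz  (b) Q = 4.547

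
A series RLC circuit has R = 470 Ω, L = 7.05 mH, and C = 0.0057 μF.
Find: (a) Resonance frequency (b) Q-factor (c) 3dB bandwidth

Step 1 — Resonance condition Im(Z)=0 gives ω₀ = 1/√(LC).
Step 2 — ω₀ = 1/√(0.00705·5.7e-09) = 1.577e+05 rad/s.
Step 3 — f₀ = ω₀/(2π) = 2.511e+04 Hz.
Step 4 — Series Q: Q = ω₀L/R = 1.577e+05·0.00705/470 = 2.366.
Step 5 — 3dB bandwidth: Δω = ω₀/Q = 6.667e+04 rad/s; BW = Δω/(2π) = 1.061e+04 Hz.

(a) f₀ = 2.511e+04 Hz  (b) Q = 2.366  (c) BW = 1.061e+04 Hz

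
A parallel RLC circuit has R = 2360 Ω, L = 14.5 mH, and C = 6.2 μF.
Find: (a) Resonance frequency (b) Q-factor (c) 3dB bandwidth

Step 1 — Resonance: ω₀ = 1/√(LC) = 1/√(0.0145·6.2e-06) = 3335 rad/s.
Step 2 — f₀ = ω₀/(2π) = 530.8 Hz.
Step 3 — Parallel Q: Q = R/(ω₀L) = 2360/(3335·0.0145) = 48.8.
Step 4 — Bandwidth: Δω = ω₀/Q = 68.34 rad/s; BW = Δω/(2π) = 10.88 Hz.

(a) f₀ = 530.8 Hz  (b) Q = 48.8  (c) BW = 10.88 Hz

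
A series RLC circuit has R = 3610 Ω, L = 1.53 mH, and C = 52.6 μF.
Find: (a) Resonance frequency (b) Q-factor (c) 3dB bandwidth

Step 1 — Resonance: ω₀ = 1/√(LC) = 1/√(0.00153·5.26e-05) = 3525 rad/s.
Step 2 — f₀ = ω₀/(2π) = 561 Hz.
Step 3 — Series Q: Q = ω₀L/R = 3525·0.00153/3610 = 0.001494.
Step 4 — Bandwidth: Δω = ω₀/Q = 2.359e+06 rad/s; BW = Δω/(2π) = 3.755e+05 Hz.

(a) f₀ = 561 Hz  (b) Q = 0.001494  (c) BW = 3.755e+05 Hz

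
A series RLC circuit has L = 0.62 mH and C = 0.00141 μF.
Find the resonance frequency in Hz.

Step 1 — Resonance condition Im(Z)=0 gives ω₀ = 1/√(LC).
Step 2 — ω₀ = 1/√(0.00062·1.41e-09) = 1.07e+06 rad/s.
Step 3 — f₀ = ω₀/(2π) = 1.702e+05 Hz.

f₀ = 1.702e+05 Hz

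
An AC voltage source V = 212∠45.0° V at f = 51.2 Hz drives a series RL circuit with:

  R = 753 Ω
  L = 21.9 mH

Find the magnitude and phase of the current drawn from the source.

Step 1 — Angular frequency: ω = 2π·f = 2π·51.2 = 321.7 rad/s.
Step 2 — Component impedances:
  R: Z = R = 753 Ω
  L: Z = jωL = j·321.7·0.0219 = 0 + j7.045 Ω
Step 3 — Series combination: Z_total = R + L = 753 + j7.045 Ω = 753∠0.5° Ω.
Step 4 — Source phasor: V = 212∠45.0° V = 149.9 + j149.9 V.
Step 5 — Ohm's law: I = V / Z_total = (149.9 + j149.9) / (753 + j7.045) = 0.2009 + j0.1972 A.
Step 6 — Convert to polar: |I| = 0.2815 A, ∠I = 44.5°.

I = 0.2815∠44.5° A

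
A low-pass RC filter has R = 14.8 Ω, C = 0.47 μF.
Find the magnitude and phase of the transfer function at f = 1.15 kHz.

Step 1 — Angular frequency: ω = 2π·1150 = 7226 rad/s.
Step 2 — Transfer function: H(jω) = 1/(1 + jωRC).
Step 3 — Denominator: 1 + jωRC = 1 + j·7226·14.8·4.7e-07 = 1 + j0.05026.
Step 4 — H = 0.9975 - j0.05014.
Step 5 — Magnitude: |H| = 0.9987 (-0.0 dB); phase: φ = -2.9°.

|H| = 0.9987 (-0.0 dB), φ = -2.9°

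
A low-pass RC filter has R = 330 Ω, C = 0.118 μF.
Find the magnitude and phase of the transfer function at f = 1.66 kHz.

Step 1 — Angular frequency: ω = 2π·1660 = 1.043e+04 rad/s.
Step 2 — Transfer function: H(jω) = 1/(1 + jωRC).
Step 3 — Denominator: 1 + jωRC = 1 + j·1.043e+04·330·1.18e-07 = 1 + j0.4061.
Step 4 — H = 0.8584 - j0.3486.
Step 5 — Magnitude: |H| = 0.9265 (-0.7 dB); phase: φ = -22.1°.

|H| = 0.9265 (-0.7 dB), φ = -22.1°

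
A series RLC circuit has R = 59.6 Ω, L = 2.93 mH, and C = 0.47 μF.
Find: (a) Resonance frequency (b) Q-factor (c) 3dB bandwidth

Step 1 — Resonance: ω₀ = 1/√(LC) = 1/√(0.00293·4.7e-07) = 2.695e+04 rad/s.
Step 2 — f₀ = ω₀/(2π) = 4289 Hz.
Step 3 — Series Q: Q = ω₀L/R = 2.695e+04·0.00293/59.6 = 1.325.
Step 4 — Bandwidth: Δω = ω₀/Q = 2.034e+04 rad/s; BW = Δω/(2π) = 3237 Hz.

(a) f₀ = 4289 Hz  (b) Q = 1.325  (c) BW = 3237 Hz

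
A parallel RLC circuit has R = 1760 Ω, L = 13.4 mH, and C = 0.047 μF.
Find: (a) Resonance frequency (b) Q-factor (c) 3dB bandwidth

Step 1 — Resonance: ω₀ = 1/√(LC) = 1/√(0.0134·4.7e-08) = 3.985e+04 rad/s.
Step 2 — f₀ = ω₀/(2π) = 6342 Hz.
Step 3 — Parallel Q: Q = R/(ω₀L) = 1760/(3.985e+04·0.0134) = 3.296.
Step 4 — Bandwidth: Δω = ω₀/Q = 1.209e+04 rad/s; BW = Δω/(2π) = 1924 Hz.

(a) f₀ = 6342 Hz  (b) Q = 3.296  (c) BW = 1924 Hz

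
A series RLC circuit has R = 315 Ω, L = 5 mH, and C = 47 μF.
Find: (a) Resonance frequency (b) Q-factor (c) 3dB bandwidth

Step 1 — Resonance: ω₀ = 1/√(LC) = 1/√(0.005·4.7e-05) = 2063 rad/s.
Step 2 — f₀ = ω₀/(2π) = 328.3 Hz.
Step 3 — Series Q: Q = ω₀L/R = 2063·0.005/315 = 0.03274.
Step 4 — Bandwidth: Δω = ω₀/Q = 6.3e+04 rad/s; BW = Δω/(2π) = 1.003e+04 Hz.

(a) f₀ = 328.3 Hz  (b) Q = 0.03274  (c) BW = 1.003e+04 Hz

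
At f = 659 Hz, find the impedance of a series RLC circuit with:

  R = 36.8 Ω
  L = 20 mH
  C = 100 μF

Step 1 — Angular frequency: ω = 2π·f = 2π·659 = 4141 rad/s.
Step 2 — Component impedances:
  R: Z = R = 36.8 Ω
  L: Z = jωL = j·4141·0.02 = 0 + j82.81 Ω
  C: Z = 1/(jωC) = -j/(ω·C) = 0 - j2.415 Ω
Step 3 — Series combination: Z_total = R + L + C = 36.8 + j80.4 Ω = 88.42∠65.4° Ω.

Z = 36.8 + j80.4 Ω = 88.42∠65.4° Ω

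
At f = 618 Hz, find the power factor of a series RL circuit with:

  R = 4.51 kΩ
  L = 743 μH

Step 1 — Angular frequency: ω = 2π·f = 2π·618 = 3883 rad/s.
Step 2 — Component impedances:
  R: Z = R = 4510 Ω
  L: Z = jωL = j·3883·0.000743 = 0 + j2.885 Ω
Step 3 — Series combination: Z_total = R + L = 4510 + j2.885 Ω = 4510∠0.0° Ω.
Step 4 — Power factor: PF = cos(φ) = Re(Z)/|Z| = 4510/4510 = 1.
Step 5 — Type: Im(Z) = 2.885 ⇒ lagging (phase φ = 0.0°).

PF = 1 (lagging, φ = 0.0°)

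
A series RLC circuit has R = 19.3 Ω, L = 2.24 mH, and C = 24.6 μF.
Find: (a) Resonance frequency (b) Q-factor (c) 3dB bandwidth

Step 1 — Resonance condition Im(Z)=0 gives ω₀ = 1/√(LC).
Step 2 — ω₀ = 1/√(0.00224·2.46e-05) = 4260 rad/s.
Step 3 — f₀ = ω₀/(2π) = 678 Hz.
Step 4 — Series Q: Q = ω₀L/R = 4260·0.00224/19.3 = 0.4944.
Step 5 — 3dB bandwidth: Δω = ω₀/Q = 8616 rad/s; BW = Δω/(2π) = 1371 Hz.

(a) f₀ = 678 Hz  (b) Q = 0.4944  (c) BW = 1371 Hz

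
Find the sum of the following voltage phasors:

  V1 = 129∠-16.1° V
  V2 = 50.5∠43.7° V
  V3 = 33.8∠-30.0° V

Step 1 — Convert each phasor to rectangular form:
  V1 = 129·(cos(-16.1°) + j·sin(-16.1°)) = 123.9 - j35.77 V
  V2 = 50.5·(cos(43.7°) + j·sin(43.7°)) = 36.51 + j34.89 V
  V3 = 33.8·(cos(-30.0°) + j·sin(-30.0°)) = 29.27 - j16.9 V
Step 2 — Sum components: V_total = 189.7 - j17.78 V.
Step 3 — Convert to polar: |V_total| = 190.6 V, ∠V_total = -5.4°.

V_total = 190.6∠-5.4° V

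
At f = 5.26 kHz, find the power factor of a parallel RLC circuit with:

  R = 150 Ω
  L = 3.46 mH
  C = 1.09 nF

Step 1 — Angular frequency: ω = 2π·f = 2π·5260 = 3.305e+04 rad/s.
Step 2 — Component impedances:
  R: Z = R = 150 Ω
  L: Z = jωL = j·3.305e+04·0.00346 = 0 + j114.4 Ω
  C: Z = 1/(jωC) = -j/(ω·C) = 0 - j2.776e+04 Ω
Step 3 — Parallel combination: 1/Z_total = 1/R + 1/L + 1/C; Z_total = 55.42 + j72.4 Ω = 91.18∠52.6° Ω.
Step 4 — Power factor: PF = cos(φ) = Re(Z)/|Z| = 55.42/91.18 = 0.6078.
Step 5 — Type: Im(Z) = 72.4 ⇒ lagging (phase φ = 52.6°).

PF = 0.6078 (lagging, φ = 52.6°)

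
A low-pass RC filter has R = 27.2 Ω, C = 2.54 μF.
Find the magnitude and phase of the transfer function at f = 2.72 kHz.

Step 1 — Angular frequency: ω = 2π·2720 = 1.709e+04 rad/s.
Step 2 — Transfer function: H(jω) = 1/(1 + jωRC).
Step 3 — Denominator: 1 + jωRC = 1 + j·1.709e+04·27.2·2.54e-06 = 1 + j1.181.
Step 4 — H = 0.4177 - j0.4932.
Step 5 — Magnitude: |H| = 0.6463 (-3.8 dB); phase: φ = -49.7°.

|H| = 0.6463 (-3.8 dB), φ = -49.7°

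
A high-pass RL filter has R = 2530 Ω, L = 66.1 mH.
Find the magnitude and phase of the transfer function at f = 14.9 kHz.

Step 1 — Angular frequency: ω = 2π·1.49e+04 = 9.362e+04 rad/s.
Step 2 — Transfer function: H(jω) = jωL/(R + jωL).
Step 3 — Numerator jωL = j·6188; denominator R + jωL = 2530 + j6188.
Step 4 — H = 0.8568 + j0.3503.
Step 5 — Magnitude: |H| = 0.9256 (-0.7 dB); phase: φ = 22.2°.

|H| = 0.9256 (-0.7 dB), φ = 22.2°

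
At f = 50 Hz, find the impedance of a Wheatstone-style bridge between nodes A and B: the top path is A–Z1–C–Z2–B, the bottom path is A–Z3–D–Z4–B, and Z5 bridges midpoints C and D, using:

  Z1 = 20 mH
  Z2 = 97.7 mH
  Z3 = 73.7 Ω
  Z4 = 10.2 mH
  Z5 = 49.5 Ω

Step 1 — Angular frequency: ω = 2π·f = 2π·50 = 314.2 rad/s.
Step 2 — Component impedances:
  Z1: Z = jωL = j·314.2·0.02 = 0 + j6.283 Ω
  Z2: Z = jωL = j·314.2·0.0977 = 0 + j30.69 Ω
  Z3: Z = R = 73.7 Ω
  Z4: Z = jωL = j·314.2·0.0102 = 0 + j3.204 Ω
  Z5: Z = R = 49.5 Ω
Step 3 — Bridge requires nodal analysis (the Z5 bridge couples midpoints C and D, so the two paths cannot be reduced to a simple series/parallel combination). Setting node B to ground and injecting 1 A at node A, the 3-node admittance system at A, C, D solves to V_A = Z_AB = 15.77 + j18.49 Ω = 24.3∠49.5° Ω.

Z = 15.77 + j18.49 Ω = 24.3∠49.5° Ω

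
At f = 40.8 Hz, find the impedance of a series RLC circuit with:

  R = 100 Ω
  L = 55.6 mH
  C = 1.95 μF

Step 1 — Angular frequency: ω = 2π·f = 2π·40.8 = 256.4 rad/s.
Step 2 — Component impedances:
  R: Z = R = 100 Ω
  L: Z = jωL = j·256.4·0.0556 = 0 + j14.25 Ω
  C: Z = 1/(jωC) = -j/(ω·C) = 0 - j2000 Ω
Step 3 — Series combination: Z_total = R + L + C = 100 - j1986 Ω = 1989∠-87.1° Ω.

Z = 100 - j1986 Ω = 1989∠-87.1° Ω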